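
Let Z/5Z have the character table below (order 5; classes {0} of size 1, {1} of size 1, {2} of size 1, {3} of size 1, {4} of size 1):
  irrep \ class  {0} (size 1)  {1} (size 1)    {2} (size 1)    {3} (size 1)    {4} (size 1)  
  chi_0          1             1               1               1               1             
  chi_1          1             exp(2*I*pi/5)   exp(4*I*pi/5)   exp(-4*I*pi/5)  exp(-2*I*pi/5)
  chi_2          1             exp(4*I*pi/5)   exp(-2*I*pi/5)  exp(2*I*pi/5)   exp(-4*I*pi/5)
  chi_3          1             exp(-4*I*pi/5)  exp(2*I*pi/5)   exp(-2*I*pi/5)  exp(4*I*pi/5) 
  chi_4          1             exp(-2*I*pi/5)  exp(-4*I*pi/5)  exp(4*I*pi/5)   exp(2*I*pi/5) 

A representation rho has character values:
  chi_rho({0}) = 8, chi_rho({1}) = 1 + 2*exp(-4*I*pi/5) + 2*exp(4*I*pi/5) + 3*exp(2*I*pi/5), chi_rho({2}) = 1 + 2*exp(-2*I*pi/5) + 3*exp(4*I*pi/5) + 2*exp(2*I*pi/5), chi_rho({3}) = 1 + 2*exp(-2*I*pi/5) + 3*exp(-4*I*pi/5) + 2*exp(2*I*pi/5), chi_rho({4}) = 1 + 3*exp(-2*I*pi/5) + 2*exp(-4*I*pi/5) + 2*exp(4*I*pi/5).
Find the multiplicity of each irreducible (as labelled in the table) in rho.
Multiplicities: chi_0: 1, chi_1: 3, chi_2: 2, chi_3: 2, chi_4: 0.

Explanation: Use <chi_rho, chi> = (1/|G|) sum_C |C| * chi_rho(C) * conj(chi(C)) with |G| = 5 for each irreducible chi in the table:
  <chi_rho, chi_0> = (1/5)[1*(8)*conj(1) + 1*(1 + 2*exp(-4*I*pi/5) + 2*exp(4*I*pi/5) + 3*exp(2*I*pi/5))*conj(1) + 1*(1 + 2*exp(-2*I*pi/5) + 3*exp(4*I*pi/5) + 2*exp(2*I*pi/5))*conj(1) + 1*(1 + 2*exp(-2*I*pi/5) + 3*exp(-4*I*pi/5) + 2*exp(2*I*pi/5))*conj(1) + 1*(1 + 3*exp(-2*I*pi/5) + 2*exp(-4*I*pi/5) + 2*exp(4*I*pi/5))*conj(1)]
      = (1/5)[(8) + (1 + 2*exp(-4*I*pi/5) + 2*exp(4*I*pi/5) + 3*exp(2*I*pi/5)) + (1 + 2*exp(-2*I*pi/5) + 3*exp(4*I*pi/5) + 2*exp(2*I*pi/5)) + (1 + 2*exp(-2*I*pi/5) + 3*exp(-4*I*pi/5) + 2*exp(2*I*pi/5)) + (1 + 3*exp(-2*I*pi/5) + 2*exp(-4*I*pi/5) + 2*exp(4*I*pi/5))] = 5/5 = 1
  <chi_rho, chi_1> = (1/5)[1*(8)*conj(1) + 1*(1 + 2*exp(-4*I*pi/5) + 2*exp(4*I*pi/5) + 3*exp(2*I*pi/5))*conj(exp(2*I*pi/5)) + 1*(1 + 2*exp(-2*I*pi/5) + 3*exp(4*I*pi/5) + 2*exp(2*I*pi/5))*conj(exp(4*I*pi/5)) + 1*(1 + 2*exp(-2*I*pi/5) + 3*exp(-4*I*pi/5) + 2*exp(2*I*pi/5))*conj(exp(-4*I*pi/5)) + 1*(1 + 3*exp(-2*I*pi/5) + 2*exp(-4*I*pi/5) + 2*exp(4*I*pi/5))*conj(exp(-2*I*pi/5))]
      = (1/5)[(8) + (3 + exp(-2*I*pi/5) + 2*exp(4*I*pi/5) + 2*exp(2*I*pi/5)) + (3 + 2*exp(-2*I*pi/5) + exp(-4*I*pi/5) + 2*exp(4*I*pi/5)) + (3 + 2*exp(-4*I*pi/5) + exp(4*I*pi/5) + 2*exp(2*I*pi/5)) + (3 + 2*exp(-2*I*pi/5) + 2*exp(-4*I*pi/5) + exp(2*I*pi/5))] = 15/5 = 3
  <chi_rho, chi_2> = (1/5)[1*(8)*conj(1) + 1*(1 + 2*exp(-4*I*pi/5) + 2*exp(4*I*pi/5) + 3*exp(2*I*pi/5))*conj(exp(4*I*pi/5)) + 1*(1 + 2*exp(-2*I*pi/5) + 3*exp(4*I*pi/5) + 2*exp(2*I*pi/5))*conj(exp(-2*I*pi/5)) + 1*(1 + 2*exp(-2*I*pi/5) + 3*exp(-4*I*pi/5) + 2*exp(2*I*pi/5))*conj(exp(2*I*pi/5)) + 1*(1 + 3*exp(-2*I*pi/5) + 2*exp(-4*I*pi/5) + 2*exp(4*I*pi/5))*conj(exp(-4*I*pi/5))]
      = (1/5)[(8) + (2 + 3*exp(-2*I*pi/5) + exp(-4*I*pi/5) + 2*exp(2*I*pi/5)) + (2 + 3*exp(-4*I*pi/5) + exp(2*I*pi/5) + 2*exp(4*I*pi/5)) + (2 + 2*exp(-4*I*pi/5) + exp(-2*I*pi/5) + 3*exp(4*I*pi/5)) + (2 + 2*exp(-2*I*pi/5) + exp(4*I*pi/5) + 3*exp(2*I*pi/5))] = 10/5 = 2
  <chi_rho, chi_3> = (1/5)[1*(8)*conj(1) + 1*(1 + 2*exp(-4*I*pi/5) + 2*exp(4*I*pi/5) + 3*exp(2*I*pi/5))*conj(exp(-4*I*pi/5)) + 1*(1 + 2*exp(-2*I*pi/5) + 3*exp(4*I*pi/5) + 2*exp(2*I*pi/5))*conj(exp(2*I*pi/5)) + 1*(1 + 2*exp(-2*I*pi/5) + 3*exp(-4*I*pi/5) + 2*exp(2*I*pi/5))*conj(exp(-2*I*pi/5)) + 1*(1 + 3*exp(-2*I*pi/5) + 2*exp(-4*I*pi/5) + 2*exp(4*I*pi/5))*conj(exp(4*I*pi/5))]
      = (1/5)[(8) + (2 + 2*exp(-2*I*pi/5) + 3*exp(-4*I*pi/5) + exp(4*I*pi/5)) + (2 + 2*exp(-4*I*pi/5) + exp(-2*I*pi/5) + 3*exp(2*I*pi/5)) + (2 + 3*exp(-2*I*pi/5) + exp(2*I*pi/5) + 2*exp(4*I*pi/5)) + (2 + exp(-4*I*pi/5) + 3*exp(4*I*pi/5) + 2*exp(2*I*pi/5))] = 10/5 = 2
  <chi_rho, chi_4> = (1/5)[1*(8)*conj(1) + 1*(1 + 2*exp(-4*I*pi/5) + 2*exp(4*I*pi/5) + 3*exp(2*I*pi/5))*conj(exp(-2*I*pi/5)) + 1*(1 + 2*exp(-2*I*pi/5) + 3*exp(4*I*pi/5) + 2*exp(2*I*pi/5))*conj(exp(-4*I*pi/5)) + 1*(1 + 2*exp(-2*I*pi/5) + 3*exp(-4*I*pi/5) + 2*exp(2*I*pi/5))*conj(exp(4*I*pi/5)) + 1*(1 + 3*exp(-2*I*pi/5) + 2*exp(-4*I*pi/5) + 2*exp(4*I*pi/5))*conj(exp(2*I*pi/5))]
      = (1/5)[(8) + (2*exp(-2*I*pi/5) + 2*exp(-4*I*pi/5) + exp(2*I*pi/5) + 3*exp(4*I*pi/5)) + (3*exp(-2*I*pi/5) + 2*exp(-4*I*pi/5) + exp(4*I*pi/5) + 2*exp(2*I*pi/5)) + (2*exp(-2*I*pi/5) + exp(-4*I*pi/5) + 2*exp(4*I*pi/5) + 3*exp(2*I*pi/5)) + (3*exp(-4*I*pi/5) + exp(-2*I*pi/5) + 2*exp(4*I*pi/5) + 2*exp(2*I*pi/5))] = 0/5 = 0
(Exp terms are combined using exp(i*s)*conj(exp(i*t)) = exp(i*(s-t)), and sums of them are collapsed using the identity that for every m > 1 the m distinct m-th roots of unity sum to 0, e.g. 1 + exp(2*I*pi/3) + exp(-2*I*pi/3) = 0.)
Dimension check: dim(rho) = sum (mult * dim) = 1*1 + 3*1 + 2*1 + 2*1 + 0*1 = 8 = chi_rho(e) = 8.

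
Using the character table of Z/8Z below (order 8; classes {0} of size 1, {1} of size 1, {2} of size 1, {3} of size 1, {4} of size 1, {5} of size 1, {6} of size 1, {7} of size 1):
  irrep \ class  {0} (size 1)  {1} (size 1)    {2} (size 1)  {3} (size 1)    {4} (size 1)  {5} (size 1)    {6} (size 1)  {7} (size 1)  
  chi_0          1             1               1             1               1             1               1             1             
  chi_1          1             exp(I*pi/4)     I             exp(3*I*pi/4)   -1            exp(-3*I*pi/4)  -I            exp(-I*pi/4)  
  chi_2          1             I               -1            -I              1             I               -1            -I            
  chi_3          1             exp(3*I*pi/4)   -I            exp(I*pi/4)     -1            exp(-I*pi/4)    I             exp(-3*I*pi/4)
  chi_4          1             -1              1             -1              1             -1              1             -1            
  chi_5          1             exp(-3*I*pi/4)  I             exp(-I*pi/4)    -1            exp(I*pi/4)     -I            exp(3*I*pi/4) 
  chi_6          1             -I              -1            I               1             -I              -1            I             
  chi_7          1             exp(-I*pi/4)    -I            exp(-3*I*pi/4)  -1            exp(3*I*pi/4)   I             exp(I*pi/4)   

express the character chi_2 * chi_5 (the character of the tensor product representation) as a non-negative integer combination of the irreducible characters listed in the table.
chi_2 tensor chi_5 = chi_7 (all other irreducibles have multiplicity 0).

Working: The character of a tensor product is the pointwise product (chi_2 * chi_5)(C) = chi_2(C) * chi_5(C):
  {0}: (1)*(1), {1}: (I)*(exp(-3*I*pi/4)), {2}: (-1)*(I), {3}: (-I)*(exp(-I*pi/4)), {4}: (1)*(-1), {5}: (I)*(exp(I*pi/4)), {6}: (-1)*(-I), {7}: (-I)*(exp(3*I*pi/4))
so (chi_2 * chi_5) takes values
  {0} -> 1, {1} -> exp(-I*pi/4), {2} -> -I, {3} -> -exp(I*pi/4), {4} -> -1, {5} -> exp(3*I*pi/4), {6} -> I, {7} -> -exp(-3*I*pi/4).
Now take the inner product of this character with each irreducible chi from the table, <chi_2*chi_5, chi> = (1/8) sum_C |C| (chi_2*chi_5)(C) conj(chi(C)):
  <chi_2*chi_5, chi_0> = (1/8)[1*(1)*conj(1) + 1*(exp(-I*pi/4))*conj(1) + 1*(-I)*conj(1) + 1*(-exp(I*pi/4))*conj(1) + 1*(-1)*conj(1) + 1*(exp(3*I*pi/4))*conj(1) + 1*(I)*conj(1) + 1*(-exp(-3*I*pi/4))*conj(1)]
      = (1/8)[(1) + (exp(-I*pi/4)) + (-I) + (-exp(I*pi/4)) + (-1) + (exp(3*I*pi/4)) + (I) + (-exp(-3*I*pi/4))] = 0/8 = 0
  <chi_2*chi_5, chi_1> = (1/8)[1*(1)*conj(1) + 1*(exp(-I*pi/4))*conj(exp(I*pi/4)) + 1*(-I)*conj(I) + 1*(-exp(I*pi/4))*conj(exp(3*I*pi/4)) + 1*(-1)*conj(-1) + 1*(exp(3*I*pi/4))*conj(exp(-3*I*pi/4)) + 1*(I)*conj(-I) + 1*(-exp(-3*I*pi/4))*conj(exp(-I*pi/4))]
      = (1/8)[(1) + (-I) + (-1) + (I) + (1) + (-I) + (-1) + (I)] = 0/8 = 0
  <chi_2*chi_5, chi_2> = (1/8)[1*(1)*conj(1) + 1*(exp(-I*pi/4))*conj(I) + 1*(-I)*conj(-1) + 1*(-exp(I*pi/4))*conj(-I) + 1*(-1)*conj(1) + 1*(exp(3*I*pi/4))*conj(I) + 1*(I)*conj(-1) + 1*(-exp(-3*I*pi/4))*conj(-I)]
      = (1/8)[(1) + (-exp(I*pi/4)) + (I) + (-exp(3*I*pi/4)) + (-1) + (-exp(-3*I*pi/4)) + (-I) + (-exp(-I*pi/4))] = 0/8 = 0
  <chi_2*chi_5, chi_3> = (1/8)[1*(1)*conj(1) + 1*(exp(-I*pi/4))*conj(exp(3*I*pi/4)) + 1*(-I)*conj(-I) + 1*(-exp(I*pi/4))*conj(exp(I*pi/4)) + 1*(-1)*conj(-1) + 1*(exp(3*I*pi/4))*conj(exp(-I*pi/4)) + 1*(I)*conj(I) + 1*(-exp(-3*I*pi/4))*conj(exp(-3*I*pi/4))]
      = (1/8)[(1) + (-1) + (1) + (-1) + (1) + (-1) + (1) + (-1)] = 0/8 = 0
  <chi_2*chi_5, chi_4> = (1/8)[1*(1)*conj(1) + 1*(exp(-I*pi/4))*conj(-1) + 1*(-I)*conj(1) + 1*(-exp(I*pi/4))*conj(-1) + 1*(-1)*conj(1) + 1*(exp(3*I*pi/4))*conj(-1) + 1*(I)*conj(1) + 1*(-exp(-3*I*pi/4))*conj(-1)]
      = (1/8)[(1) + (-exp(-I*pi/4)) + (-I) + (exp(I*pi/4)) + (-1) + (-exp(3*I*pi/4)) + (I) + (exp(-3*I*pi/4))] = 0/8 = 0
  <chi_2*chi_5, chi_5> = (1/8)[1*(1)*conj(1) + 1*(exp(-I*pi/4))*conj(exp(-3*I*pi/4)) + 1*(-I)*conj(I) + 1*(-exp(I*pi/4))*conj(exp(-I*pi/4)) + 1*(-1)*conj(-1) + 1*(exp(3*I*pi/4))*conj(exp(I*pi/4)) + 1*(I)*conj(-I) + 1*(-exp(-3*I*pi/4))*conj(exp(3*I*pi/4))]
      = (1/8)[(1) + (I) + (-1) + (-I) + (1) + (I) + (-1) + (-I)] = 0/8 = 0
  <chi_2*chi_5, chi_6> = (1/8)[1*(1)*conj(1) + 1*(exp(-I*pi/4))*conj(-I) + 1*(-I)*conj(-1) + 1*(-exp(I*pi/4))*conj(I) + 1*(-1)*conj(1) + 1*(exp(3*I*pi/4))*conj(-I) + 1*(I)*conj(-1) + 1*(-exp(-3*I*pi/4))*conj(I)]
      = (1/8)[(1) + (exp(I*pi/4)) + (I) + (exp(3*I*pi/4)) + (-1) + (exp(-3*I*pi/4)) + (-I) + (exp(-I*pi/4))] = 0/8 = 0
  <chi_2*chi_5, chi_7> = (1/8)[1*(1)*conj(1) + 1*(exp(-I*pi/4))*conj(exp(-I*pi/4)) + 1*(-I)*conj(-I) + 1*(-exp(I*pi/4))*conj(exp(-3*I*pi/4)) + 1*(-1)*conj(-1) + 1*(exp(3*I*pi/4))*conj(exp(3*I*pi/4)) + 1*(I)*conj(I) + 1*(-exp(-3*I*pi/4))*conj(exp(I*pi/4))]
      = (1/8)[(1) + (1) + (1) + (1) + (1) + (1) + (1) + (1)] = 8/8 = 1
(Exp terms are combined using exp(i*s)*conj(exp(i*t)) = exp(i*(s-t)), and sums of them are collapsed using the identity that for every m > 1 the m distinct m-th roots of unity sum to 0, e.g. 1 + exp(2*I*pi/3) + exp(-2*I*pi/3) = 0.)
Hence the multiplicities are chi_7: 1. Dimension check: dim(chi_2)*dim(chi_5) = 1*1 = 1 and sum (mult * dim) = 1*1 = 1.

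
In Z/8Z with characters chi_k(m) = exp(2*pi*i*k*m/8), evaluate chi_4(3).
chi_4(3) = zeta_8^12 = -1

Explanation: chi_4(3) = zeta_8^(4*3) = zeta_8^12. Since zeta_8^8 = 1, this equals zeta_8^4 = exp(2*pi*i*4/8) = -1.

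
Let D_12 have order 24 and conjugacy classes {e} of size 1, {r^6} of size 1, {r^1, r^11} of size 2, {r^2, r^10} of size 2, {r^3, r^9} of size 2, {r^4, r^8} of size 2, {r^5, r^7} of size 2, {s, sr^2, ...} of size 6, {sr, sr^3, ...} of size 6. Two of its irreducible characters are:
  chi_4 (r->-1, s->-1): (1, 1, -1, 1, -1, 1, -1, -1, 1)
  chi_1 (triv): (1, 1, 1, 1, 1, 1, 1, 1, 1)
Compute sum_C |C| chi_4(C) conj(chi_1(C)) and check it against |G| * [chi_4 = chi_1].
Sum = 0; so <chi_4, chi_1> = 0 (distinct irreducibles are orthogonal).

Compute term by term over conjugacy classes (|C| * chi_4(C) * conj(chi_1(C))):
  1*(1)*conj(1) + 1*(1)*conj(1) + 2*(-1)*conj(1) + 2*(1)*conj(1) + 2*(-1)*conj(1) + 2*(1)*conj(1) + 2*(-1)*conj(1) + 6*(-1)*conj(1) + 6*(1)*conj(1)
  = (1) + (1) + (-2) + (2) + (-2) + (2) + (-2) + (-6) + (6)
  = 0.
Dividing by |G| = 24 gives 0/24 = 0, matching the row-orthogonality relation <chi_4, chi_1> = [chi_4 = chi_1].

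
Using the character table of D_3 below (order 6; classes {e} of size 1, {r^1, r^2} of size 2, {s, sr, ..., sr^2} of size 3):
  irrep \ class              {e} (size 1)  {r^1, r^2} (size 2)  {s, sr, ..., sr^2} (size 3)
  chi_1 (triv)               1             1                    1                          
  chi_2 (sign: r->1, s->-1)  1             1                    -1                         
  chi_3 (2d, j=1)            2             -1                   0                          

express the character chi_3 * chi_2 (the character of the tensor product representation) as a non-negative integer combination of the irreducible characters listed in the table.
chi_3 tensor chi_2 = chi_3 (all other irreducibles have multiplicity 0).

Argument: The character of a tensor product is the pointwise product (chi_3 * chi_2)(C) = chi_3(C) * chi_2(C):
  {e}: (2)*(1), {r^1, r^2}: (-1)*(1), {s, sr, ..., sr^2}: (0)*(-1)
so (chi_3 * chi_2) takes values
  {e} -> 2, {r^1, r^2} -> -1, {s, sr, ..., sr^2} -> 0.
Now take the inner product of this character with each irreducible chi from the table, <chi_3*chi_2, chi> = (1/6) sum_C |C| (chi_3*chi_2)(C) conj(chi(C)):
  <chi_3*chi_2, chi_1> = (1/6)[1*(2)*conj(1) + 2*(-1)*conj(1) + 3*(0)*conj(1)]
      = (1/6)[(2) + (-2) + (0)] = 0/6 = 0
  <chi_3*chi_2, chi_2> = (1/6)[1*(2)*conj(1) + 2*(-1)*conj(1) + 3*(0)*conj(-1)]
      = (1/6)[(2) + (-2) + (0)] = 0/6 = 0
  <chi_3*chi_2, chi_3> = (1/6)[1*(2)*conj(2) + 2*(-1)*conj(-1) + 3*(0)*conj(0)]
      = (1/6)[(4) + (2) + (0)] = 6/6 = 1
Hence the multiplicities are chi_3: 1. Dimension check: dim(chi_3)*dim(chi_2) = 2*1 = 2 and sum (mult * dim) = 1*2 = 2.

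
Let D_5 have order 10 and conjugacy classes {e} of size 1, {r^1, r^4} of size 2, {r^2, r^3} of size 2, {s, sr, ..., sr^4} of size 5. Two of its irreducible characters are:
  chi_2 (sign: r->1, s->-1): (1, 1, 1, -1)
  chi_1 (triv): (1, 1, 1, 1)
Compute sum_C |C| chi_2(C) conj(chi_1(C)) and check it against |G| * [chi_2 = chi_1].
Sum = 0; so <chi_2, chi_1> = 0 (distinct irreducibles are orthogonal).

Explanation: Compute term by term over conjugacy classes (|C| * chi_2(C) * conj(chi_1(C))):
  1*(1)*conj(1) + 2*(1)*conj(1) + 2*(1)*conj(1) + 5*(-1)*conj(1)
  = (1) + (2) + (2) + (-5)
  = 0.
Dividing by |G| = 10 gives 0/10 = 0, matching the row-orthogonality relation <chi_2, chi_1> = [chi_2 = chi_1].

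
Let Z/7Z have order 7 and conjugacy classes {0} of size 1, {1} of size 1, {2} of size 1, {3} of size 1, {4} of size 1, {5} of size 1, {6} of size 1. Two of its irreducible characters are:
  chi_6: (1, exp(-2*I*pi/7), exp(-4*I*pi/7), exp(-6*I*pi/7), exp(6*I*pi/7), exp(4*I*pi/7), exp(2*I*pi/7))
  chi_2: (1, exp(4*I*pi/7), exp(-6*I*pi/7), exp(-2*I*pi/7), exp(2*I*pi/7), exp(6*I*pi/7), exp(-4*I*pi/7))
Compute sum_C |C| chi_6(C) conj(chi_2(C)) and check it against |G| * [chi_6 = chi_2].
Sum = 0; so <chi_6, chi_2> = 0 (distinct irreducibles are orthogonal).

Reasoning: Compute term by term over conjugacy classes (|C| * chi_6(C) * conj(chi_2(C))):
  1*(1)*conj(1) + 1*(exp(-2*I*pi/7))*conj(exp(4*I*pi/7)) + 1*(exp(-4*I*pi/7))*conj(exp(-6*I*pi/7)) + 1*(exp(-6*I*pi/7))*conj(exp(-2*I*pi/7)) + 1*(exp(6*I*pi/7))*conj(exp(2*I*pi/7)) + 1*(exp(4*I*pi/7))*conj(exp(6*I*pi/7)) + 1*(exp(2*I*pi/7))*conj(exp(-4*I*pi/7))
  = (1) + (exp(-6*I*pi/7)) + (exp(2*I*pi/7)) + (exp(-4*I*pi/7)) + (exp(4*I*pi/7)) + (exp(-2*I*pi/7)) + (exp(6*I*pi/7))
  = 0.
(Exp terms are combined using exp(i*s)*conj(exp(i*t)) = exp(i*(s-t)), and sums of them are collapsed using the identity that for every m > 1 the m distinct m-th roots of unity sum to 0, e.g. 1 + exp(2*I*pi/3) + exp(-2*I*pi/3) = 0.)
Dividing by |G| = 7 gives 0/7 = 0, matching the row-orthogonality relation <chi_6, chi_2> = [chi_6 = chi_2].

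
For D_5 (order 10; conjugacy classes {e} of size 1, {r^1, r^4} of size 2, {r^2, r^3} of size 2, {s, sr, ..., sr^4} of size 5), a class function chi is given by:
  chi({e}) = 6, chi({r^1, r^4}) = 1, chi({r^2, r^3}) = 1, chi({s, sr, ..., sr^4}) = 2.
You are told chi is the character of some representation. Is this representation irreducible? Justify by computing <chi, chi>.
Not irreducible (reducible): <chi, chi> = 6 > 1.

<chi, chi> = (1/|G|) sum_C |C| * |chi(C)|^2 = (1/10)[1*|6|^2 + 2*|1|^2 + 2*|1|^2 + 5*|2|^2]
  = (1/10)[(36) + (2) + (2) + (20)] = 60/10 = 6.
A character is irreducible iff <chi, chi> = 1, so this representation is reducible.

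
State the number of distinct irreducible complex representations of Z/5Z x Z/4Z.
20

Reasoning: The number of irreducible complex representations of a finite group equals its number of conjugacy classes. Z/5Z x Z/4Z is abelian of order 20, so every element is its own conjugacy class: 20 classes, so Z/5Z x Z/4Z (order 20) has exactly 20 irreducible complex representations.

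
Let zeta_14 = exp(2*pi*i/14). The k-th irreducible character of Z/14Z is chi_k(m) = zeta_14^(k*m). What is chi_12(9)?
chi_12(9) = zeta_14^108 = exp(-4*I*pi/7)

Justification: chi_12(9) = zeta_14^(12*9) = zeta_14^108. Since zeta_14^14 = 1, this equals zeta_14^10 = exp(2*pi*i*10/14) = exp(-4*I*pi/7).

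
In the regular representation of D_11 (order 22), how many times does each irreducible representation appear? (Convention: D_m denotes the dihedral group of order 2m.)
Each irreducible V_i of dimension d_i appears with multiplicity d_i, i.e. rho_reg = (direct sum over all irreducibles V_i) d_i V_i. The irreducible dimensions for D_11 are 1, 1, 2, 2, 2, 2, 2: 2 irreducibles of dimension 1, each with multiplicity 1; 5 irreducibles of dimension 2, each with multiplicity 2. Total dimension 2*1*1 + 5*2*2 = 22 = |G|.

Working: General theorem: in the regular representation of a finite group G, each irreducible appears with multiplicity equal to its dimension. Check: dim(rho_reg) = sum d_i^2 = 1 + 1 + 4 + 4 + 4 + 4 + 4 = 22 = |G|.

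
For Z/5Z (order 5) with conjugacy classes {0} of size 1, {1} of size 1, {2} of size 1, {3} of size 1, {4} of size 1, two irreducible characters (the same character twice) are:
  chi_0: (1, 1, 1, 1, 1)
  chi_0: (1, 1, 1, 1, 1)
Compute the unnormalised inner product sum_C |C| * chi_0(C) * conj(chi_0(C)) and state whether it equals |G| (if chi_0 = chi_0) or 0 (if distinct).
Sum = 5 = |G| = 5; so <chi_0, chi_0> = 1 (norm-1 confirms irreducibility).

Justification: Compute term by term over conjugacy classes (|C| * chi_0(C) * conj(chi_0(C))):
  1*(1)*conj(1) + 1*(1)*conj(1) + 1*(1)*conj(1) + 1*(1)*conj(1) + 1*(1)*conj(1)
  = (1) + (1) + (1) + (1) + (1)
  = 5.
(Exp terms are combined using exp(i*s)*conj(exp(i*t)) = exp(i*(s-t)), and sums of them are collapsed using the identity that for every m > 1 the m distinct m-th roots of unity sum to 0, e.g. 1 + exp(2*I*pi/3) + exp(-2*I*pi/3) = 0.)
Dividing by |G| = 5 gives 5/5 = 1, matching the row-orthogonality relation <chi_0, chi_0> = [chi_0 = chi_0].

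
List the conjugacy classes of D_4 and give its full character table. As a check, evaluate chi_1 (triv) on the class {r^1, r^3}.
Conjugacy classes: {e} of size 1, {r^2} of size 1, {r^1, r^3} of size 2, {s, sr^2, ...} of size 2, {sr, sr^3, ...} of size 2.
Character table:
  irrep \ class              {e} (size 1)  {r^2} (size 1)  {r^1, r^3} (size 2)  {s, sr^2, ...} (size 2)  {sr, sr^3, ...} (size 2)
  chi_1 (triv)               1             1               1                    1                        1                       
  chi_2 (sign: r->1, s->-1)  1             1               1                    -1                       -1                      
  chi_3 (r->-1, s->1)        1             1               -1                   1                        -1                      
  chi_4 (r->-1, s->-1)       1             1               -1                   -1                       1                       
  chi_5 (2d, j=1)            2             -2              0                    0                        0                       

Spot check: chi_1 (triv) on {r^1, r^3} = 1.

Solution. D_4 has order 2*4 = 8 with 5 conjugacy classes, hence 5 irreducibles. Sum of squared dims 1 + 1 + 1 + 1 + 4 = 8 = |G|. Linear characters come from the abelianisation; the 2-dimensional irreps have character r^k -> 2*cos(2*pi*j*k/4), reflections -> 0.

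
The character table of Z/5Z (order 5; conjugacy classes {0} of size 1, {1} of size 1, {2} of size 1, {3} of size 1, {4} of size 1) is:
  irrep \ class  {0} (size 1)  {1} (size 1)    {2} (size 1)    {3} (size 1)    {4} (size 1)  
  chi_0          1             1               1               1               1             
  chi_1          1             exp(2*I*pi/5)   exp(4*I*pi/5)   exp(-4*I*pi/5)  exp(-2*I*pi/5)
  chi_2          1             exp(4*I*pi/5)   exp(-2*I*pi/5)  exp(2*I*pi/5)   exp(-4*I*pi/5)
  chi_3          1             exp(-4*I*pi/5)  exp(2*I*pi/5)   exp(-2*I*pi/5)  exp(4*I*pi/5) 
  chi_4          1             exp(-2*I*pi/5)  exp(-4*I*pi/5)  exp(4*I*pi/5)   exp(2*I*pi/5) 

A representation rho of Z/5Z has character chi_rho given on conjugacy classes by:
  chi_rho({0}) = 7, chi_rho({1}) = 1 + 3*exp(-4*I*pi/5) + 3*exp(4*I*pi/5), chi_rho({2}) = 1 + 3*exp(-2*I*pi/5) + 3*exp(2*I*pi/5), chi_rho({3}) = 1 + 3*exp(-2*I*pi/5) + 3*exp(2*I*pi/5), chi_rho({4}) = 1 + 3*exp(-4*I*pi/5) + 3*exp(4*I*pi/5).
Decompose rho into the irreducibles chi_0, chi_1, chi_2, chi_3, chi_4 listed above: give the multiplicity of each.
Multiplicities: chi_0: 1, chi_1: 0, chi_2: 3, chi_3: 3, chi_4: 0.

Proof sketch: Use <chi_rho, chi> = (1/|G|) sum_C |C| * chi_rho(C) * conj(chi(C)) with |G| = 5 for each irreducible chi in the table:
  <chi_rho, chi_0> = (1/5)[1*(7)*conj(1) + 1*(1 + 3*exp(-4*I*pi/5) + 3*exp(4*I*pi/5))*conj(1) + 1*(1 + 3*exp(-2*I*pi/5) + 3*exp(2*I*pi/5))*conj(1) + 1*(1 + 3*exp(-2*I*pi/5) + 3*exp(2*I*pi/5))*conj(1) + 1*(1 + 3*exp(-4*I*pi/5) + 3*exp(4*I*pi/5))*conj(1)]
      = (1/5)[(7) + (1 + 3*exp(-4*I*pi/5) + 3*exp(4*I*pi/5)) + (1 + 3*exp(-2*I*pi/5) + 3*exp(2*I*pi/5)) + (1 + 3*exp(-2*I*pi/5) + 3*exp(2*I*pi/5)) + (1 + 3*exp(-4*I*pi/5) + 3*exp(4*I*pi/5))] = 5/5 = 1
  <chi_rho, chi_1> = (1/5)[1*(7)*conj(1) + 1*(1 + 3*exp(-4*I*pi/5) + 3*exp(4*I*pi/5))*conj(exp(2*I*pi/5)) + 1*(1 + 3*exp(-2*I*pi/5) + 3*exp(2*I*pi/5))*conj(exp(4*I*pi/5)) + 1*(1 + 3*exp(-2*I*pi/5) + 3*exp(2*I*pi/5))*conj(exp(-4*I*pi/5)) + 1*(1 + 3*exp(-4*I*pi/5) + 3*exp(4*I*pi/5))*conj(exp(-2*I*pi/5))]
      = (1/5)[(7) + (exp(-2*I*pi/5) + 3*exp(4*I*pi/5) + 3*exp(2*I*pi/5)) + (3*exp(-2*I*pi/5) + exp(-4*I*pi/5) + 3*exp(4*I*pi/5)) + (3*exp(-4*I*pi/5) + exp(4*I*pi/5) + 3*exp(2*I*pi/5)) + (3*exp(-2*I*pi/5) + 3*exp(-4*I*pi/5) + exp(2*I*pi/5))] = 0/5 = 0
  <chi_rho, chi_2> = (1/5)[1*(7)*conj(1) + 1*(1 + 3*exp(-4*I*pi/5) + 3*exp(4*I*pi/5))*conj(exp(4*I*pi/5)) + 1*(1 + 3*exp(-2*I*pi/5) + 3*exp(2*I*pi/5))*conj(exp(-2*I*pi/5)) + 1*(1 + 3*exp(-2*I*pi/5) + 3*exp(2*I*pi/5))*conj(exp(2*I*pi/5)) + 1*(1 + 3*exp(-4*I*pi/5) + 3*exp(4*I*pi/5))*conj(exp(-4*I*pi/5))]
      = (1/5)[(7) + (3 + exp(-4*I*pi/5) + 3*exp(2*I*pi/5)) + (3 + exp(2*I*pi/5) + 3*exp(4*I*pi/5)) + (3 + 3*exp(-4*I*pi/5) + exp(-2*I*pi/5)) + (3 + 3*exp(-2*I*pi/5) + exp(4*I*pi/5))] = 15/5 = 3
  <chi_rho, chi_3> = (1/5)[1*(7)*conj(1) + 1*(1 + 3*exp(-4*I*pi/5) + 3*exp(4*I*pi/5))*conj(exp(-4*I*pi/5)) + 1*(1 + 3*exp(-2*I*pi/5) + 3*exp(2*I*pi/5))*conj(exp(2*I*pi/5)) + 1*(1 + 3*exp(-2*I*pi/5) + 3*exp(2*I*pi/5))*conj(exp(-2*I*pi/5)) + 1*(1 + 3*exp(-4*I*pi/5) + 3*exp(4*I*pi/5))*conj(exp(4*I*pi/5))]
      = (1/5)[(7) + (3 + 3*exp(-2*I*pi/5) + exp(4*I*pi/5)) + (3 + 3*exp(-4*I*pi/5) + exp(-2*I*pi/5)) + (3 + exp(2*I*pi/5) + 3*exp(4*I*pi/5)) + (3 + exp(-4*I*pi/5) + 3*exp(2*I*pi/5))] = 15/5 = 3
  <chi_rho, chi_4> = (1/5)[1*(7)*conj(1) + 1*(1 + 3*exp(-4*I*pi/5) + 3*exp(4*I*pi/5))*conj(exp(-2*I*pi/5)) + 1*(1 + 3*exp(-2*I*pi/5) + 3*exp(2*I*pi/5))*conj(exp(-4*I*pi/5)) + 1*(1 + 3*exp(-2*I*pi/5) + 3*exp(2*I*pi/5))*conj(exp(4*I*pi/5)) + 1*(1 + 3*exp(-4*I*pi/5) + 3*exp(4*I*pi/5))*conj(exp(2*I*pi/5))]
      = (1/5)[(7) + (3*exp(-2*I*pi/5) + 3*exp(-4*I*pi/5) + exp(2*I*pi/5)) + (3*exp(-4*I*pi/5) + exp(4*I*pi/5) + 3*exp(2*I*pi/5)) + (3*exp(-2*I*pi/5) + exp(-4*I*pi/5) + 3*exp(4*I*pi/5)) + (exp(-2*I*pi/5) + 3*exp(4*I*pi/5) + 3*exp(2*I*pi/5))] = 0/5 = 0
(Exp terms are combined using exp(i*s)*conj(exp(i*t)) = exp(i*(s-t)), and sums of them are collapsed using the identity that for every m > 1 the m distinct m-th roots of unity sum to 0, e.g. 1 + exp(2*I*pi/3) + exp(-2*I*pi/3) = 0.)
Dimension check: dim(rho) = sum (mult * dim) = 1*1 + 0*1 + 3*1 + 3*1 + 0*1 = 7 = chi_rho(e) = 7.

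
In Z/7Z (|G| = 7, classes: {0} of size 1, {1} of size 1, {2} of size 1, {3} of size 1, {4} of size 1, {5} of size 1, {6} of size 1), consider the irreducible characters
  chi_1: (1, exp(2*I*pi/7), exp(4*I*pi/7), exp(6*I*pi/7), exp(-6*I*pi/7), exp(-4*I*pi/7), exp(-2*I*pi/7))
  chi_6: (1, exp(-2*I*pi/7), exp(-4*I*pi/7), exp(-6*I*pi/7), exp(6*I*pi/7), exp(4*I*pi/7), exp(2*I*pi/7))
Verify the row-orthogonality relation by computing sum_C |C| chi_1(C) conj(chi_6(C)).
Sum = 0; so <chi_1, chi_6> = 0 (distinct irreducibles are orthogonal).

Reasoning: Compute term by term over conjugacy classes (|C| * chi_1(C) * conj(chi_6(C))):
  1*(1)*conj(1) + 1*(exp(2*I*pi/7))*conj(exp(-2*I*pi/7)) + 1*(exp(4*I*pi/7))*conj(exp(-4*I*pi/7)) + 1*(exp(6*I*pi/7))*conj(exp(-6*I*pi/7)) + 1*(exp(-6*I*pi/7))*conj(exp(6*I*pi/7)) + 1*(exp(-4*I*pi/7))*conj(exp(4*I*pi/7)) + 1*(exp(-2*I*pi/7))*conj(exp(2*I*pi/7))
  = (1) + (exp(4*I*pi/7)) + (exp(-6*I*pi/7)) + (exp(-2*I*pi/7)) + (exp(2*I*pi/7)) + (exp(6*I*pi/7)) + (exp(-4*I*pi/7))
  = 0.
(Exp terms are combined using exp(i*s)*conj(exp(i*t)) = exp(i*(s-t)), and sums of them are collapsed using the identity that for every m > 1 the m distinct m-th roots of unity sum to 0, e.g. 1 + exp(2*I*pi/3) + exp(-2*I*pi/3) = 0.)
Dividing by |G| = 7 gives 0/7 = 0, matching the row-orthogonality relation <chi_1, chi_6> = [chi_1 = chi_6].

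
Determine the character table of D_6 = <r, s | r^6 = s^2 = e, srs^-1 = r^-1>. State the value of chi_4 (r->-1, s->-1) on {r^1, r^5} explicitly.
Conjugacy classes: {e} of size 1, {r^3} of size 1, {r^1, r^5} of size 2, {r^2, r^4} of size 2, {s, sr^2, ...} of size 3, {sr, sr^3, ...} of size 3.
Character table:
  irrep \ class              {e} (size 1)  {r^3} (size 1)  {r^1, r^5} (size 2)  {r^2, r^4} (size 2)  {s, sr^2, ...} (size 3)  {sr, sr^3, ...} (size 3)
  chi_1 (triv)               1             1               1                    1                    1                        1                       
  chi_2 (sign: r->1, s->-1)  1             1               1                    1                    -1                       -1                      
  chi_3 (r->-1, s->1)        1             -1              -1                   1                    1                        -1                      
  chi_4 (r->-1, s->-1)       1             -1              -1                   1                    -1                       1                       
  chi_5 (2d, j=1)            2             -2              1                    -1                   0                        0                       
  chi_6 (2d, j=2)            2             2               -1                   -1                   0                        0                       

Spot check: chi_4 (r->-1, s->-1) on {r^1, r^5} = -1.

Proof sketch: D_6 has order 2*6 = 12 with 6 conjugacy classes, hence 6 irreducibles. Sum of squared dims 1 + 1 + 1 + 1 + 4 + 4 = 12 = |G|. Linear characters come from the abelianisation; the 2-dimensional irreps have character r^k -> 2*cos(2*pi*j*k/6), reflections -> 0.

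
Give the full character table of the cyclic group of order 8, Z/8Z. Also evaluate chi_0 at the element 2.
Character table of Z/8Z (irreps indexed chi_0,...,chi_7 with chi_k(m) = zeta_8^(k*m), zeta_8 = exp(2*pi*i/8)):
  irrep \ class  {0} (size 1)  {1} (size 1)    {2} (size 1)  {3} (size 1)    {4} (size 1)  {5} (size 1)    {6} (size 1)  {7} (size 1)  
  chi_0          1             1               1             1               1             1               1             1             
  chi_1          1             exp(I*pi/4)     I             exp(3*I*pi/4)   -1            exp(-3*I*pi/4)  -I            exp(-I*pi/4)  
  chi_2          1             I               -1            -I              1             I               -1            -I            
  chi_3          1             exp(3*I*pi/4)   -I            exp(I*pi/4)     -1            exp(-I*pi/4)    I             exp(-3*I*pi/4)
  chi_4          1             -1              1             -1              1             -1              1             -1            
  chi_5          1             exp(-3*I*pi/4)  I             exp(-I*pi/4)    -1            exp(I*pi/4)     -I            exp(3*I*pi/4) 
  chi_6          1             -I              -1            I               1             -I              -1            I             
  chi_7          1             exp(-I*pi/4)    -I            exp(-3*I*pi/4)  -1            exp(3*I*pi/4)   I             exp(I*pi/4)   

Spot check: chi_0(2) = zeta_8^(0*2) = zeta_8^0 = 1.

Explanation: Z/8Z is abelian, so all 8 irreducible complex representations are 1-dimensional. They are given by chi_k(m) = zeta_8^(k*m) for k = 0,...,7. Row orthogonality: sum_m chi_k(m) conj(chi_l(m)) = 8 * [k = l].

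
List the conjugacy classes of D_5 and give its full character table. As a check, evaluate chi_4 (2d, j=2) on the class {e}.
Conjugacy classes: {e} of size 1, {r^1, r^4} of size 2, {r^2, r^3} of size 2, {s, sr, ..., sr^4} of size 5.
Character table:
  irrep \ class              {e} (size 1)  {r^1, r^4} (size 2)  {r^2, r^3} (size 2)  {s, sr, ..., sr^4} (size 5)
  chi_1 (triv)               1             1                    1                    1                          
  chi_2 (sign: r->1, s->-1)  1             1                    1                    -1                         
  chi_3 (2d, j=1)            2             -1/2 + sqrt(5)/2     -sqrt(5)/2 - 1/2     0                          
  chi_4 (2d, j=2)            2             -sqrt(5)/2 - 1/2     -1/2 + sqrt(5)/2     0                          

Spot check: chi_4 (2d, j=2) on {e} = 2.

Details: D_5 has order 2*5 = 10 with 4 conjugacy classes, hence 4 irreducibles. Sum of squared dims 1 + 1 + 4 + 4 = 10 = |G|. Linear characters come from the abelianisation; the 2-dimensional irreps have character r^k -> 2*cos(2*pi*j*k/5), reflections -> 0.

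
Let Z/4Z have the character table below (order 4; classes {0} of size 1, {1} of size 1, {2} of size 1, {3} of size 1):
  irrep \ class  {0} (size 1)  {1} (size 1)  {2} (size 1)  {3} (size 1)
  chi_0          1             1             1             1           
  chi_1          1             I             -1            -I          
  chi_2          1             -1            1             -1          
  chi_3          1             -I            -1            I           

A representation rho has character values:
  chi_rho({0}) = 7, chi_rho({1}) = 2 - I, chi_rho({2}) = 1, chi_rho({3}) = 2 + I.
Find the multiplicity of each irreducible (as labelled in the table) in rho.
Multiplicities: chi_0: 3, chi_1: 1, chi_2: 1, chi_3: 2.

Derivation: Use <chi_rho, chi> = (1/|G|) sum_C |C| * chi_rho(C) * conj(chi(C)) with |G| = 4 for each irreducible chi in the table:
  <chi_rho, chi_0> = (1/4)[1*(7)*conj(1) + 1*(2 - I)*conj(1) + 1*(1)*conj(1) + 1*(2 + I)*conj(1)]
      = (1/4)[(7) + (2 - I) + (1) + (2 + I)] = 12/4 = 3
  <chi_rho, chi_1> = (1/4)[1*(7)*conj(1) + 1*(2 - I)*conj(I) + 1*(1)*conj(-1) + 1*(2 + I)*conj(-I)]
      = (1/4)[(7) + (-1 - 2*I) + (-1) + (-1 + 2*I)] = 4/4 = 1
  <chi_rho, chi_2> = (1/4)[1*(7)*conj(1) + 1*(2 - I)*conj(-1) + 1*(1)*conj(1) + 1*(2 + I)*conj(-1)]
      = (1/4)[(7) + (-2 + I) + (1) + (-2 - I)] = 4/4 = 1
  <chi_rho, chi_3> = (1/4)[1*(7)*conj(1) + 1*(2 - I)*conj(-I) + 1*(1)*conj(-1) + 1*(2 + I)*conj(I)]
      = (1/4)[(7) + (1 + 2*I) + (-1) + (1 - 2*I)] = 8/4 = 2
(Exp terms are combined using exp(i*s)*conj(exp(i*t)) = exp(i*(s-t)), and sums of them are collapsed using the identity that for every m > 1 the m distinct m-th roots of unity sum to 0, e.g. 1 + exp(2*I*pi/3) + exp(-2*I*pi/3) = 0.)
Dimension check: dim(rho) = sum (mult * dim) = 3*1 + 1*1 + 1*1 + 2*1 = 7 = chi_rho(e) = 7.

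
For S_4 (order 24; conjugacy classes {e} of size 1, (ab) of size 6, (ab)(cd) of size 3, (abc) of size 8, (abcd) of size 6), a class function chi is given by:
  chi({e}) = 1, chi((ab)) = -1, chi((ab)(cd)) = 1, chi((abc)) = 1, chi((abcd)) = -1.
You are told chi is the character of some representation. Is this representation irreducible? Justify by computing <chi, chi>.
Irreducible: <chi, chi> = 1.

Details: <chi, chi> = (1/|G|) sum_C |C| * |chi(C)|^2 = (1/24)[1*|1|^2 + 6*|-1|^2 + 3*|1|^2 + 8*|1|^2 + 6*|-1|^2]
  = (1/24)[(1) + (6) + (3) + (8) + (6)] = 24/24 = 1.
A character is irreducible iff <chi, chi> = 1, so this representation is irreducible.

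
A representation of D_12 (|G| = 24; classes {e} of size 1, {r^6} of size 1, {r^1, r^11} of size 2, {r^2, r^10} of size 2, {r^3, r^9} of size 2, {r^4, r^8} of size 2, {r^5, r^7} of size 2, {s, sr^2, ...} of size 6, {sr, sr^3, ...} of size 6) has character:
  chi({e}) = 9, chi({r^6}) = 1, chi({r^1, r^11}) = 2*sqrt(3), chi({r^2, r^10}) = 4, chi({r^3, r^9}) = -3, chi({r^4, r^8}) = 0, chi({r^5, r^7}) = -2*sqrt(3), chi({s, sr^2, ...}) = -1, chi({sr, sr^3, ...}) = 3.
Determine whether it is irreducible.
Not irreducible (reducible): <chi, chi> = 10 > 1.

Derivation: <chi, chi> = (1/|G|) sum_C |C| * |chi(C)|^2 = (1/24)[1*|9|^2 + 1*|1|^2 + 2*|2*sqrt(3)|^2 + 2*|4|^2 + 2*|-3|^2 + 2*|0|^2 + 2*|-2*sqrt(3)|^2 + 6*|-1|^2 + 6*|3|^2]
  = (1/24)[(81) + (1) + (24) + (32) + (18) + (0) + (24) + (6) + (54)] = 240/24 = 10.
A character is irreducible iff <chi, chi> = 1, so this representation is reducible.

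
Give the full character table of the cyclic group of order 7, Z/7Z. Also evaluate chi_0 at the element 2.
Character table of Z/7Z (irreps indexed chi_0,...,chi_6 with chi_k(m) = zeta_7^(k*m), zeta_7 = exp(2*pi*i/7)):
  irrep \ class  {0} (size 1)  {1} (size 1)    {2} (size 1)    {3} (size 1)    {4} (size 1)    {5} (size 1)    {6} (size 1)  
  chi_0          1             1               1               1               1               1               1             
  chi_1          1             exp(2*I*pi/7)   exp(4*I*pi/7)   exp(6*I*pi/7)   exp(-6*I*pi/7)  exp(-4*I*pi/7)  exp(-2*I*pi/7)
  chi_2          1             exp(4*I*pi/7)   exp(-6*I*pi/7)  exp(-2*I*pi/7)  exp(2*I*pi/7)   exp(6*I*pi/7)   exp(-4*I*pi/7)
  chi_3          1             exp(6*I*pi/7)   exp(-2*I*pi/7)  exp(4*I*pi/7)   exp(-4*I*pi/7)  exp(2*I*pi/7)   exp(-6*I*pi/7)
  chi_4          1             exp(-6*I*pi/7)  exp(2*I*pi/7)   exp(-4*I*pi/7)  exp(4*I*pi/7)   exp(-2*I*pi/7)  exp(6*I*pi/7) 
  chi_5          1             exp(-4*I*pi/7)  exp(6*I*pi/7)   exp(2*I*pi/7)   exp(-2*I*pi/7)  exp(-6*I*pi/7)  exp(4*I*pi/7) 
  chi_6          1             exp(-2*I*pi/7)  exp(-4*I*pi/7)  exp(-6*I*pi/7)  exp(6*I*pi/7)   exp(4*I*pi/7)   exp(2*I*pi/7) 

Spot check: chi_0(2) = zeta_7^(0*2) = zeta_7^0 = 1.

Argument: Z/7Z is abelian, so all 7 irreducible complex representations are 1-dimensional. They are given by chi_k(m) = zeta_7^(k*m) for k = 0,...,6. Row orthogonality: sum_m chi_k(m) conj(chi_l(m)) = 7 * [k = l].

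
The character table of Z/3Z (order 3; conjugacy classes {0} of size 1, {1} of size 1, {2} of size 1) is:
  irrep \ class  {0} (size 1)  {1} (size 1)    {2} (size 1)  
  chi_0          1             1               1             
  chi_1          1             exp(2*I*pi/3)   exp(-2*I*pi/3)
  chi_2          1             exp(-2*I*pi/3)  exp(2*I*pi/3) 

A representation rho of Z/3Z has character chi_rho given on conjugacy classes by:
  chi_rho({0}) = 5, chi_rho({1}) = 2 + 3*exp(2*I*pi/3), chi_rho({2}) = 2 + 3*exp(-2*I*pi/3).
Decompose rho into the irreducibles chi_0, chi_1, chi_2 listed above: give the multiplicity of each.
Multiplicities: chi_0: 2, chi_1: 3, chi_2: 0.

Working: Use <chi_rho, chi> = (1/|G|) sum_C |C| * chi_rho(C) * conj(chi(C)) with |G| = 3 for each irreducible chi in the table:
  <chi_rho, chi_0> = (1/3)[1*(5)*conj(1) + 1*(2 + 3*exp(2*I*pi/3))*conj(1) + 1*(2 + 3*exp(-2*I*pi/3))*conj(1)]
      = (1/3)[(5) + (2 + 3*exp(2*I*pi/3)) + (2 + 3*exp(-2*I*pi/3))] = 6/3 = 2
  <chi_rho, chi_1> = (1/3)[1*(5)*conj(1) + 1*(2 + 3*exp(2*I*pi/3))*conj(exp(2*I*pi/3)) + 1*(2 + 3*exp(-2*I*pi/3))*conj(exp(-2*I*pi/3))]
      = (1/3)[(5) + (3 + 2*exp(-2*I*pi/3)) + (3 + 2*exp(2*I*pi/3))] = 9/3 = 3
  <chi_rho, chi_2> = (1/3)[1*(5)*conj(1) + 1*(2 + 3*exp(2*I*pi/3))*conj(exp(-2*I*pi/3)) + 1*(2 + 3*exp(-2*I*pi/3))*conj(exp(2*I*pi/3))]
      = (1/3)[(5) + (3*exp(-2*I*pi/3) + 2*exp(2*I*pi/3)) + (2*exp(-2*I*pi/3) + 3*exp(2*I*pi/3))] = 0/3 = 0
(Exp terms are combined using exp(i*s)*conj(exp(i*t)) = exp(i*(s-t)), and sums of them are collapsed using the identity that for every m > 1 the m distinct m-th roots of unity sum to 0, e.g. 1 + exp(2*I*pi/3) + exp(-2*I*pi/3) = 0.)
Dimension check: dim(rho) = sum (mult * dim) = 2*1 + 3*1 + 0*1 = 5 = chi_rho(e) = 5.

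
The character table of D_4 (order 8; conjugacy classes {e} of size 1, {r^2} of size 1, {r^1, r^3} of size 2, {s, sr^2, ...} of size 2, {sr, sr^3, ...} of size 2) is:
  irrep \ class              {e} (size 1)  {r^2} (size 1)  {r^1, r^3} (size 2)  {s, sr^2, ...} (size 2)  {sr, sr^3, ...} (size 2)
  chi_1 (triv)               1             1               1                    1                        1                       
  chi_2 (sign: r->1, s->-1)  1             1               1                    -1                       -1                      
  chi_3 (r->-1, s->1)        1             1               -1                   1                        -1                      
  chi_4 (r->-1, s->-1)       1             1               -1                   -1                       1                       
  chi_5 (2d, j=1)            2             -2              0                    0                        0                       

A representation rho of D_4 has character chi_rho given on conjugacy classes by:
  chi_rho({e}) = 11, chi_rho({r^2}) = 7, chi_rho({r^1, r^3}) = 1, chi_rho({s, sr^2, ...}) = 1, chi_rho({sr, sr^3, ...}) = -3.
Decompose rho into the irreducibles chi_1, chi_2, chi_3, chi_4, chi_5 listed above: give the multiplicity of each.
Multiplicities: chi_1: 2, chi_2: 3, chi_3: 3, chi_4: 1, chi_5: 1.

Derivation: Use <chi_rho, chi> = (1/|G|) sum_C |C| * chi_rho(C) * conj(chi(C)) with |G| = 8 for each irreducible chi in the table:
  <chi_rho, chi_1> = (1/8)[1*(11)*conj(1) + 1*(7)*conj(1) + 2*(1)*conj(1) + 2*(1)*conj(1) + 2*(-3)*conj(1)]
      = (1/8)[(11) + (7) + (2) + (2) + (-6)] = 16/8 = 2
  <chi_rho, chi_2> = (1/8)[1*(11)*conj(1) + 1*(7)*conj(1) + 2*(1)*conj(1) + 2*(1)*conj(-1) + 2*(-3)*conj(-1)]
      = (1/8)[(11) + (7) + (2) + (-2) + (6)] = 24/8 = 3
  <chi_rho, chi_3> = (1/8)[1*(11)*conj(1) + 1*(7)*conj(1) + 2*(1)*conj(-1) + 2*(1)*conj(1) + 2*(-3)*conj(-1)]
      = (1/8)[(11) + (7) + (-2) + (2) + (6)] = 24/8 = 3
  <chi_rho, chi_4> = (1/8)[1*(11)*conj(1) + 1*(7)*conj(1) + 2*(1)*conj(-1) + 2*(1)*conj(-1) + 2*(-3)*conj(1)]
      = (1/8)[(11) + (7) + (-2) + (-2) + (-6)] = 8/8 = 1
  <chi_rho, chi_5> = (1/8)[1*(11)*conj(2) + 1*(7)*conj(-2) + 2*(1)*conj(0) + 2*(1)*conj(0) + 2*(-3)*conj(0)]
      = (1/8)[(22) + (-14) + (0) + (0) + (0)] = 8/8 = 1
Dimension check: dim(rho) = sum (mult * dim) = 2*1 + 3*1 + 3*1 + 1*1 + 1*2 = 11 = chi_rho(e) = 11.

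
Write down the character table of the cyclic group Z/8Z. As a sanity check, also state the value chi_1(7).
Character table of Z/8Z (irreps indexed chi_0,...,chi_7 with chi_k(m) = zeta_8^(k*m), zeta_8 = exp(2*pi*i/8)):
  irrep \ class  {0} (size 1)  {1} (size 1)    {2} (size 1)  {3} (size 1)    {4} (size 1)  {5} (size 1)    {6} (size 1)  {7} (size 1)  
  chi_0          1             1               1             1               1             1               1             1             
  chi_1          1             exp(I*pi/4)     I             exp(3*I*pi/4)   -1            exp(-3*I*pi/4)  -I            exp(-I*pi/4)  
  chi_2          1             I               -1            -I              1             I               -1            -I            
  chi_3          1             exp(3*I*pi/4)   -I            exp(I*pi/4)     -1            exp(-I*pi/4)    I             exp(-3*I*pi/4)
  chi_4          1             -1              1             -1              1             -1              1             -1            
  chi_5          1             exp(-3*I*pi/4)  I             exp(-I*pi/4)    -1            exp(I*pi/4)     -I            exp(3*I*pi/4) 
  chi_6          1             -I              -1            I               1             -I              -1            I             
  chi_7          1             exp(-I*pi/4)    -I            exp(-3*I*pi/4)  -1            exp(3*I*pi/4)   I             exp(I*pi/4)   

Spot check: chi_1(7) = zeta_8^(1*7) = zeta_8^7 = exp(-I*pi/4).

Explanation: Z/8Z is abelian, so all 8 irreducible complex representations are 1-dimensional. They are given by chi_k(m) = zeta_8^(k*m) for k = 0,...,7. Row orthogonality: sum_m chi_k(m) conj(chi_l(m)) = 8 * [k = l].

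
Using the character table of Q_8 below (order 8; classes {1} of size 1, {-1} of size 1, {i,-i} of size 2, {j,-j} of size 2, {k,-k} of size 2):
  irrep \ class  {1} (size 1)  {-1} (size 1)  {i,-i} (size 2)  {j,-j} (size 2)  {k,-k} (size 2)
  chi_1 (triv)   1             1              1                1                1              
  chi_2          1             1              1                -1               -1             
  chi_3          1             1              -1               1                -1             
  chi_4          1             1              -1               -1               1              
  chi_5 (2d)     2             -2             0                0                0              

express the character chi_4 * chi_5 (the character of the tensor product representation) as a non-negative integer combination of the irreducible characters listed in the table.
chi_4 tensor chi_5 = chi_5 (all other irreducibles have multiplicity 0).

Derivation: The character of a tensor product is the pointwise product (chi_4 * chi_5)(C) = chi_4(C) * chi_5(C):
  {1}: (1)*(2), {-1}: (1)*(-2), {i,-i}: (-1)*(0), {j,-j}: (-1)*(0), {k,-k}: (1)*(0)
so (chi_4 * chi_5) takes values
  {1} -> 2, {-1} -> -2, {i,-i} -> 0, {j,-j} -> 0, {k,-k} -> 0.
Now take the inner product of this character with each irreducible chi from the table, <chi_4*chi_5, chi> = (1/8) sum_C |C| (chi_4*chi_5)(C) conj(chi(C)):
  <chi_4*chi_5, chi_1> = (1/8)[1*(2)*conj(1) + 1*(-2)*conj(1) + 2*(0)*conj(1) + 2*(0)*conj(1) + 2*(0)*conj(1)]
      = (1/8)[(2) + (-2) + (0) + (0) + (0)] = 0/8 = 0
  <chi_4*chi_5, chi_2> = (1/8)[1*(2)*conj(1) + 1*(-2)*conj(1) + 2*(0)*conj(1) + 2*(0)*conj(-1) + 2*(0)*conj(-1)]
      = (1/8)[(2) + (-2) + (0) + (0) + (0)] = 0/8 = 0
  <chi_4*chi_5, chi_3> = (1/8)[1*(2)*conj(1) + 1*(-2)*conj(1) + 2*(0)*conj(-1) + 2*(0)*conj(1) + 2*(0)*conj(-1)]
      = (1/8)[(2) + (-2) + (0) + (0) + (0)] = 0/8 = 0
  <chi_4*chi_5, chi_4> = (1/8)[1*(2)*conj(1) + 1*(-2)*conj(1) + 2*(0)*conj(-1) + 2*(0)*conj(-1) + 2*(0)*conj(1)]
      = (1/8)[(2) + (-2) + (0) + (0) + (0)] = 0/8 = 0
  <chi_4*chi_5, chi_5> = (1/8)[1*(2)*conj(2) + 1*(-2)*conj(-2) + 2*(0)*conj(0) + 2*(0)*conj(0) + 2*(0)*conj(0)]
      = (1/8)[(4) + (4) + (0) + (0) + (0)] = 8/8 = 1
Hence the multiplicities are chi_5: 1. Dimension check: dim(chi_4)*dim(chi_5) = 1*2 = 2 and sum (mult * dim) = 1*2 = 2.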